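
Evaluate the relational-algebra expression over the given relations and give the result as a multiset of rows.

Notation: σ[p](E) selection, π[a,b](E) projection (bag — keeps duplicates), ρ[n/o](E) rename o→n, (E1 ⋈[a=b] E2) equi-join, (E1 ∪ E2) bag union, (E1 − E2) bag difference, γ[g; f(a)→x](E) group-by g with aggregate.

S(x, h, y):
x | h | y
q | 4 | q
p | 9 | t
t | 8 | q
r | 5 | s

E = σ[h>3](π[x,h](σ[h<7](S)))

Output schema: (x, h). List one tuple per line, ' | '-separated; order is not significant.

Row counts bottom-up:
  S → 4
  σ[h<7](S) → 2
  π[x,h](σ[h<7](S)) → 2
  σ[h>3](π[x,h](σ[h<7](S))) → 2

== RESULT ==
x | h
q | 4
r | 5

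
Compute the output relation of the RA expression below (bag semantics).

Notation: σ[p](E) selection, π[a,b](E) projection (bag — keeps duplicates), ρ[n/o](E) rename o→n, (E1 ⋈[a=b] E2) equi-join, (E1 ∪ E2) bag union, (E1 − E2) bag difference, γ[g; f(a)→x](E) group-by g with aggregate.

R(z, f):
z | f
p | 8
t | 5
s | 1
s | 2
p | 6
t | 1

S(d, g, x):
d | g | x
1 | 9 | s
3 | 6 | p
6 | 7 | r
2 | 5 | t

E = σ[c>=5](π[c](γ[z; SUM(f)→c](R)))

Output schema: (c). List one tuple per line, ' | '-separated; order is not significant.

Row counts bottom-up:
  R → 6
  γ[z; SUM(f)→c](R) → 3
  π[c](γ[z; SUM(f)→c](R)) → 3
  σ[c>=5](π[c](γ[z; SUM(f)→c](R))) → 2

== RESULT ==
c
6
14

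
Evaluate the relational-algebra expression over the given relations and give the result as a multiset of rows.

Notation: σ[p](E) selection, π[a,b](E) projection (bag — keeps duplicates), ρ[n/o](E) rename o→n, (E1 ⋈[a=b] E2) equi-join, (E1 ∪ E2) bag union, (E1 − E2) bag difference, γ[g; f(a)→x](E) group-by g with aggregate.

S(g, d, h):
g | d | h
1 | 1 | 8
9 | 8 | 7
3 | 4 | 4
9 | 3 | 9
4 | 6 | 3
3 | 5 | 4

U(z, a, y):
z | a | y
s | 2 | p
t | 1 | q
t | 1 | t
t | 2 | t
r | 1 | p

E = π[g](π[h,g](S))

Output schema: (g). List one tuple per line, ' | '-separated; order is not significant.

Per-node cardinality:
  S → 6
  π[h,g](S) → 6
  π[g](π[h,g](S)) → 6

== RESULT ==
g
1
3
3
4
9
9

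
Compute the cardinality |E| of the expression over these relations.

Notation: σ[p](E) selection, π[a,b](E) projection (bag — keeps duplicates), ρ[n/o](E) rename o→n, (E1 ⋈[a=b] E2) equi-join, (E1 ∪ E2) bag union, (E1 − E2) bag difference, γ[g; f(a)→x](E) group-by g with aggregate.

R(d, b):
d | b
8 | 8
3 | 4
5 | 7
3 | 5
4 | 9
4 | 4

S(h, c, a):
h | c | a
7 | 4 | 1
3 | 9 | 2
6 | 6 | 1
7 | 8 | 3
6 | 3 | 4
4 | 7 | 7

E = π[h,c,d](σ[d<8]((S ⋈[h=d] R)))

Per-node cardinality:
  S → 6
  R → 6
  (S ⋈[h=d] R) → 4
  σ[d<8]((S ⋈[h=d] R)) → 4
  π[h,c,d](σ[d<8]((S ⋈[h=d] R))) → 4

|E| = 4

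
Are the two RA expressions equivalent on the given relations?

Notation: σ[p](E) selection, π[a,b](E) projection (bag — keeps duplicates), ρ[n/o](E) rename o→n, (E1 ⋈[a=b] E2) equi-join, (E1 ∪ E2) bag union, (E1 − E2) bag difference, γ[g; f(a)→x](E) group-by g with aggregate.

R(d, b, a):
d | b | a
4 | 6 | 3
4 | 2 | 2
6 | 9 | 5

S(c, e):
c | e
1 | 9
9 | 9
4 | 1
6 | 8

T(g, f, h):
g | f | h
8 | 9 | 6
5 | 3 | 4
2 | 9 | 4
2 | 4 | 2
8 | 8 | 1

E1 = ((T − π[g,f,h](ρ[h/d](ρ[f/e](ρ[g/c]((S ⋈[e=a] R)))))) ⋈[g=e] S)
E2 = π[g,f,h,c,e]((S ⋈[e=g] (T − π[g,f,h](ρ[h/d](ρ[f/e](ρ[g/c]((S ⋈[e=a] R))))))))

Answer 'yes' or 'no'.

E1 row counts bottom-up:
  T → 5
  S → 4
  R → 3
  (S ⋈[e=a] R) → 0
  ρ[g/c]((S ⋈[e=a] R)) → 0
  ρ[f/e](ρ[g/c]((S ⋈[e=a] R))) → 0
  ρ[h/d](ρ[f/e](ρ[g/c]((S ⋈[e=a] R)))) → 0
  π[g,f,h](ρ[h/d](ρ[f/e](ρ[g/c]((S ⋈[e=a] R))))) → 0
  (T − π[g,f,h](ρ[h/d](ρ[f/e](ρ[g/c]((S ⋈[e=a] R)))))) → 5
  S → 4
  ((T − π[g,f,h](ρ[h/d](ρ[f/e](ρ[g/c]((S ⋈[e=a] R)))))) ⋈[g=e] S) → 2
E2 row counts bottom-up:
  S → 4
  T → 5
  S → 4
  R → 3
  (S ⋈[e=a] R) → 0
  ρ[g/c]((S ⋈[e=a] R)) → 0
  ρ[f/e](ρ[g/c]((S ⋈[e=a] R))) → 0
  ρ[h/d](ρ[f/e](ρ[g/c]((S ⋈[e=a] R)))) → 0
  π[g,f,h](ρ[h/d](ρ[f/e](ρ[g/c]((S ⋈[e=a] R))))) → 0
  (T − π[g,f,h](ρ[h/d](ρ[f/e](ρ[g/c]((S ⋈[e=a] R)))))) → 5
  (S ⋈[e=g] (T − π[g,f,h](ρ[h/d](ρ[f/e](ρ[g/c]((S ⋈[e=a] R))))))) → 2
  π[g,f,h,c,e]((S ⋈[e=g] (T − π[g,f,h](ρ[h/d](ρ[f/e](ρ[g/c]((S ⋈[e=a] R)))))))) → 2

E1 and E2 produce the same multiset:
g | f | h | c | e
8 | 8 | 1 | 6 | 8
8 | 9 | 6 | 6 | 8

yes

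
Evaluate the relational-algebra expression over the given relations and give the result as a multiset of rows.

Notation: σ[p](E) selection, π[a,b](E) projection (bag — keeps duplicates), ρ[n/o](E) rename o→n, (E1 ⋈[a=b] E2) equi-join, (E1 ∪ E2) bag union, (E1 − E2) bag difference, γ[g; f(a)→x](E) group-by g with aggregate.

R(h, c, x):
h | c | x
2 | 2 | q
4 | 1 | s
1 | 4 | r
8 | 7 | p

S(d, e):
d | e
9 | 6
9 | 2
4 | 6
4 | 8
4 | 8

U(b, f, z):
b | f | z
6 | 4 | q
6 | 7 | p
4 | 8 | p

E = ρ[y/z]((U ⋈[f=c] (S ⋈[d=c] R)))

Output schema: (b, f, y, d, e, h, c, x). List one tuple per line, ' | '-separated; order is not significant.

Subexpression sizes:
  U → 3
  S → 5
  R → 4
  (S ⋈[d=c] R) → 3
  (U ⋈[f=c] (S ⋈[d=c] R)) → 3
  ρ[y/z]((U ⋈[f=c] (S ⋈[d=c] R))) → 3

== RESULT ==
b | f | y | d | e | h | c | x
6 | 4 | q | 4 | 6 | 1 | 4 | r
6 | 4 | q | 4 | 8 | 1 | 4 | r
6 | 4 | q | 4 | 8 | 1 | 4 | r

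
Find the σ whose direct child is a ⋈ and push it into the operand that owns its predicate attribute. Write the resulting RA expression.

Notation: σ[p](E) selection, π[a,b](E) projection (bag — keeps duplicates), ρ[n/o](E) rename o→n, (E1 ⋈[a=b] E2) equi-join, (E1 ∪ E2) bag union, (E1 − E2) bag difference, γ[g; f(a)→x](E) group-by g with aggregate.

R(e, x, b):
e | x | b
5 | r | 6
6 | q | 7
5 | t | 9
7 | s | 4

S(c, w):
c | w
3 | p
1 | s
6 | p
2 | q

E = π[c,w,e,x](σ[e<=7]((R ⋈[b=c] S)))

σ filters on e, owned by the left side.
E' = π[c,w,e,x]((σ[e<=7](R) ⋈[b=c] S))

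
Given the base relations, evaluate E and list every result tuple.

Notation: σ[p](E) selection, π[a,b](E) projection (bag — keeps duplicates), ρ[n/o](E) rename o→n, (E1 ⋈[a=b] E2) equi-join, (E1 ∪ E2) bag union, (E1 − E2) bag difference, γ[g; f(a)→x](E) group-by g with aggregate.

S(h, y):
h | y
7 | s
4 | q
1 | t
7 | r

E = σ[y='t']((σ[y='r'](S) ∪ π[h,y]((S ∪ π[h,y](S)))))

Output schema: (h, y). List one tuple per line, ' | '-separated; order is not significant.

Stepwise |·|:
  S → 4
  σ[y='r'](S) → 1
  S → 4
  S → 4
  π[h,y](S) → 4
  (S ∪ π[h,y](S)) → 8
  π[h,y]((S ∪ π[h,y](S))) → 8
  (σ[y='r'](S) ∪ π[h,y]((S ∪ π[h,y](S)))) → 9
  σ[y='t']((σ[y='r'](S) ∪ π[h,y]((S ∪ π[h,y](S))))) → 2

== RESULT ==
h | y
1 | t
1 | t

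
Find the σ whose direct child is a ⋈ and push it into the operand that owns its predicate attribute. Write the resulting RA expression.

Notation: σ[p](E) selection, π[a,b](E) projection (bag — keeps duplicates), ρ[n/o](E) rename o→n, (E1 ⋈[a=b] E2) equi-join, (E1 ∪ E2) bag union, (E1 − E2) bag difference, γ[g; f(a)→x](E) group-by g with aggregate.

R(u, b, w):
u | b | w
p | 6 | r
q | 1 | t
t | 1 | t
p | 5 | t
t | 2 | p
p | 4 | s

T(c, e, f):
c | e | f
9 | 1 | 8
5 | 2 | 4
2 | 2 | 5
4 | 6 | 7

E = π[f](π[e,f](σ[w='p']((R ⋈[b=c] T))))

σ filters on w, owned by the left side.
E' = π[f](π[e,f]((σ[w='p'](R) ⋈[b=c] T)))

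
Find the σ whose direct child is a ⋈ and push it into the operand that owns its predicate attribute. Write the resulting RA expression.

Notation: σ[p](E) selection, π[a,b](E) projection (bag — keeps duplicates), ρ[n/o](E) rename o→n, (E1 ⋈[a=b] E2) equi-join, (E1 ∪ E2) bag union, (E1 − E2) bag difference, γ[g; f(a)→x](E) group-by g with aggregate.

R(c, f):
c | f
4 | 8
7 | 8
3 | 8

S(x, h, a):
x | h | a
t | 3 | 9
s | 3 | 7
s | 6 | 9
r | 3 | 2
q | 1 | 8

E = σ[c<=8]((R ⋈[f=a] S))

σ filters on c, owned by the left side.
E' = (σ[c<=8](R) ⋈[f=a] S)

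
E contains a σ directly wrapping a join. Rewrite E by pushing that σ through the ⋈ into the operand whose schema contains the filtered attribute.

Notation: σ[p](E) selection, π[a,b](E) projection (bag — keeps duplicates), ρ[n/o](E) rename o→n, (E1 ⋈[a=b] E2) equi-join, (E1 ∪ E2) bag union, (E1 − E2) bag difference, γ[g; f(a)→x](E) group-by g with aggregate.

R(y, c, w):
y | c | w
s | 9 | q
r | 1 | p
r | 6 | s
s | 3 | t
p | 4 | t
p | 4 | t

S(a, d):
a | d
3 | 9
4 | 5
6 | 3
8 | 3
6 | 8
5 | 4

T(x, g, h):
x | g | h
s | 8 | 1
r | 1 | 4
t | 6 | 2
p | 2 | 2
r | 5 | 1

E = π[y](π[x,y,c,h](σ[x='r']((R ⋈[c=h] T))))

σ filters on x, owned by the right side.
E' = π[y](π[x,y,c,h]((R ⋈[c=h] σ[x='r'](T))))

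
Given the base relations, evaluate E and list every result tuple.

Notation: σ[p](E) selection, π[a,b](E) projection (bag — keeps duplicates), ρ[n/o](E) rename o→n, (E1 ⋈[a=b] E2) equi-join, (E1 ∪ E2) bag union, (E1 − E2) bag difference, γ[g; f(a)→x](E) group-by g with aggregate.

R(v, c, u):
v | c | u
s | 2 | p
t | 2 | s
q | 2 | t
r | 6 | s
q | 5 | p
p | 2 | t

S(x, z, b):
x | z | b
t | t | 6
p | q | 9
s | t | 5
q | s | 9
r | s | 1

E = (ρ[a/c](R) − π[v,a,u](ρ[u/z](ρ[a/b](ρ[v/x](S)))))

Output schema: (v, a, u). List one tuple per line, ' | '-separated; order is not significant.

Subexpression sizes:
  R → 6
  ρ[a/c](R) → 6
  S → 5
  ρ[v/x](S) → 5
  ρ[a/b](ρ[v/x](S)) → 5
  ρ[u/z](ρ[a/b](ρ[v/x](S))) → 5
  π[v,a,u](ρ[u/z](ρ[a/b](ρ[v/x](S)))) → 5
  (ρ[a/c](R) − π[v,a,u](ρ[u/z](ρ[a/b](ρ[v/x](S))))) → 6

== RESULT ==
v | a | u
p | 2 | t
q | 2 | t
q | 5 | p
r | 6 | s
s | 2 | p
t | 2 | s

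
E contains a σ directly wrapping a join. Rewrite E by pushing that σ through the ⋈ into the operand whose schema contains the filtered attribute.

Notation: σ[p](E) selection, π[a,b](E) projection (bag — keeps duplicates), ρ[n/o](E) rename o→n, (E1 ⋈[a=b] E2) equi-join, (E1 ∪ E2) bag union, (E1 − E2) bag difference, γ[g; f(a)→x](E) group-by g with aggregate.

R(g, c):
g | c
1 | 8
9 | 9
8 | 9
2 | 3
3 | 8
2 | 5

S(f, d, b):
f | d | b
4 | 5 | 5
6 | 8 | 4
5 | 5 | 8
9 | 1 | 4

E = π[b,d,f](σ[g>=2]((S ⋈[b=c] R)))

σ filters on g, owned by the right side.
E' = π[b,d,f]((S ⋈[b=c] σ[g>=2](R)))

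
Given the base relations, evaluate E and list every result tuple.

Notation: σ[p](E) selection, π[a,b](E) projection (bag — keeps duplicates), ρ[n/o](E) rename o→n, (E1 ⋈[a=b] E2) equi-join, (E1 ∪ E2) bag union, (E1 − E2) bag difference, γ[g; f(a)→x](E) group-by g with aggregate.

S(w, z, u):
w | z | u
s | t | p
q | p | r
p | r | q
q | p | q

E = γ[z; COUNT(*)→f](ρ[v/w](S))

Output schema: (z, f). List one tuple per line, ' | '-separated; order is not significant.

Subexpression sizes:
  S → 4
  ρ[v/w](S) → 4
  γ[z; COUNT(*)→f](ρ[v/w](S)) → 3

== RESULT ==
z | f
p | 2
r | 1
t | 1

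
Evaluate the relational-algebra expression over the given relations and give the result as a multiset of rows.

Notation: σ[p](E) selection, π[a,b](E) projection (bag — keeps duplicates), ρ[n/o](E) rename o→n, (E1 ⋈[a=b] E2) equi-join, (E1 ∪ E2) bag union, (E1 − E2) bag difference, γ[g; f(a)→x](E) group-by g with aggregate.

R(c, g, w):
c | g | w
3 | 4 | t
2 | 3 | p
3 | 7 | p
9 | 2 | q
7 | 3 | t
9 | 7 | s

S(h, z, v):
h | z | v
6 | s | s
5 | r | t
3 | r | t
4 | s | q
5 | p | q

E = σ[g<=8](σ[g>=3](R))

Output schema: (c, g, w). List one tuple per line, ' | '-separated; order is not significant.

Per-node cardinality:
  R → 6
  σ[g>=3](R) → 5
  σ[g<=8](σ[g>=3](R)) → 5

== RESULT ==
c | g | w
2 | 3 | p
3 | 4 | t
3 | 7 | p
7 | 3 | t
9 | 7 | s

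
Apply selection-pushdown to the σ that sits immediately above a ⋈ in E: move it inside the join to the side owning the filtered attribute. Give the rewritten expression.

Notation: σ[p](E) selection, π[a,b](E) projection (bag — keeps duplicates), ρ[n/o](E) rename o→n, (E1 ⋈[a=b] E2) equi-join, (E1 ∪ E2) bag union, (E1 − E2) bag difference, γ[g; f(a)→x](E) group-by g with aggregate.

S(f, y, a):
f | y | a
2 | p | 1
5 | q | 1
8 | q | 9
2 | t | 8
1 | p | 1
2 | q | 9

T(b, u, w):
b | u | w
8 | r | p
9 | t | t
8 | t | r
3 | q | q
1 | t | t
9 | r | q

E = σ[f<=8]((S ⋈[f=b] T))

σ filters on f, owned by the left side.
E' = (σ[f<=8](S) ⋈[f=b] T)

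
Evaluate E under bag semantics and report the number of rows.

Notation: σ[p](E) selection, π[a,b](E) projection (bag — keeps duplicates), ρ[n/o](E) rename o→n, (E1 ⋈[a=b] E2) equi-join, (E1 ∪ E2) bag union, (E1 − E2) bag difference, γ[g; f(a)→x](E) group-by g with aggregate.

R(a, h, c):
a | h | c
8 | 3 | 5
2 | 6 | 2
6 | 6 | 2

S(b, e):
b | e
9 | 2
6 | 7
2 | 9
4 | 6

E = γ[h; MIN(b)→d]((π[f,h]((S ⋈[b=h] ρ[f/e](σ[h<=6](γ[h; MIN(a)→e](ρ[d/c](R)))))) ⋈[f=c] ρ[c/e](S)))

Per-node cardinality:
  S → 4
  R → 3
  ρ[d/c](R) → 3
  γ[h; MIN(a)→e](ρ[d/c](R)) → 2
  σ[h<=6](γ[h; MIN(a)→e](ρ[d/c](R))) → 2
  ρ[f/e](σ[h<=6](γ[h; MIN(a)→e](ρ[d/c](R)))) → 2
  (S ⋈[b=h] ρ[f/e](σ[h<=6](γ[h; MIN(a)→e](ρ[d/c](R))))) → 1
  π[f,h]((S ⋈[b=h] ρ[f/e](σ[h<=6](γ[h; MIN(a)→e](ρ[d/c](R)))))) → 1
  S → 4
  ρ[c/e](S) → 4
  (π[f,h]((S ⋈[b=h] ρ[f/e](σ[h<=6](γ[h; MIN(a)→e](ρ[d/c](R)))))) ⋈[f=c] ρ[c/e](S)) → 1
  γ[h; MIN(b)→d]((π[f,h]((S ⋈[b=h] ρ[f/e](σ[h<=6](γ[h; MIN(a)→e](ρ[d/c](R)))))) ⋈[f=c] ρ[c/e](S))) → 1

|E| = 1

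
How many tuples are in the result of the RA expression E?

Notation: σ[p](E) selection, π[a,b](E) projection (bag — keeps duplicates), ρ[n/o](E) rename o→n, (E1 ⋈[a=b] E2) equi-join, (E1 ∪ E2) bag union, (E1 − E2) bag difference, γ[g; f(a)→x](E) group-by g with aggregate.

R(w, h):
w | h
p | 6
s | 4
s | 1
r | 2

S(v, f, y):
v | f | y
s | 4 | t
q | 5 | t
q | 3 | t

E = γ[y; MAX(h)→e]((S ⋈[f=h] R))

Row counts bottom-up:
  S → 3
  R → 4
  (S ⋈[f=h] R) → 1
  γ[y; MAX(h)→e]((S ⋈[f=h] R)) → 1

|E| = 1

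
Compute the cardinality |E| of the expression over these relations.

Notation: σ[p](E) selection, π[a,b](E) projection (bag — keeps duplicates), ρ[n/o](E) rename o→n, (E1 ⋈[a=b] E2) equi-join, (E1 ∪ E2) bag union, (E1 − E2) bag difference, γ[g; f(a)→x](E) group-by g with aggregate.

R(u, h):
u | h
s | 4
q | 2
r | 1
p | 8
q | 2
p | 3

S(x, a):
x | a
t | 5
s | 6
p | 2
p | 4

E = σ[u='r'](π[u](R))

Row counts bottom-up:
  R → 6
  π[u](R) → 6
  σ[u='r'](π[u](R)) → 1

|E| = 1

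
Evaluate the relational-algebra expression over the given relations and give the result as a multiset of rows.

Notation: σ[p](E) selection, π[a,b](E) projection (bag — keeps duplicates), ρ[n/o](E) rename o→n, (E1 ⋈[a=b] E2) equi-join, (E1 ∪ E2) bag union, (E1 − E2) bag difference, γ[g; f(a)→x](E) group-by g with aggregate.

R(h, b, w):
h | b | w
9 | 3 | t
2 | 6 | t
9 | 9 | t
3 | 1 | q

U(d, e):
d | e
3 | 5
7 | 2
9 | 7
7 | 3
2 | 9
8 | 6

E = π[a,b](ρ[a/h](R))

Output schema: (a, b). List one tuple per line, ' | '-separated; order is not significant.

Per-node cardinality:
  R → 4
  ρ[a/h](R) → 4
  π[a,b](ρ[a/h](R)) → 4

== RESULT ==
a | b
2 | 6
3 | 1
9 | 3
9 | 9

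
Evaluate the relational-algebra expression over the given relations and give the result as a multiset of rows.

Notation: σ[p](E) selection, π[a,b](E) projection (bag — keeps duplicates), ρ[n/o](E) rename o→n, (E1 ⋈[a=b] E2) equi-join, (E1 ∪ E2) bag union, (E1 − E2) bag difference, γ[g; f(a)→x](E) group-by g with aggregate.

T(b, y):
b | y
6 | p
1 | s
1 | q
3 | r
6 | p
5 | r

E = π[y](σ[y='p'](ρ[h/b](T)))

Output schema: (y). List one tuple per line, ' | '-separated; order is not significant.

Per-node cardinality:
  T → 6
  ρ[h/b](T) → 6
  σ[y='p'](ρ[h/b](T)) → 2
  π[y](σ[y='p'](ρ[h/b](T))) → 2

== RESULT ==
y
p
p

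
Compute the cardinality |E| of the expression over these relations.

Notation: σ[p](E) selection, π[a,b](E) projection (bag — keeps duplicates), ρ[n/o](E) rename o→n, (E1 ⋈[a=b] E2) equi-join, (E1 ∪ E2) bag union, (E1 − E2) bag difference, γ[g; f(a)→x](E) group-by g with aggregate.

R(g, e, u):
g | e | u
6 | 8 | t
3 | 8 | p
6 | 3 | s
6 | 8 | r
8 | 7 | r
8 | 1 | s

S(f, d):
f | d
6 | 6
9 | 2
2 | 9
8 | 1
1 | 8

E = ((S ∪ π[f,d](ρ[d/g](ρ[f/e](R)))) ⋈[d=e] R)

Row counts bottom-up:
  S → 5
  R → 6
  ρ[f/e](R) → 6
  ρ[d/g](ρ[f/e](R)) → 6
  π[f,d](ρ[d/g](ρ[f/e](R))) → 6
  (S ∪ π[f,d](ρ[d/g](ρ[f/e](R)))) → 11
  R → 6
  ((S ∪ π[f,d](ρ[d/g](ρ[f/e](R)))) ⋈[d=e] R) → 11

|E| = 11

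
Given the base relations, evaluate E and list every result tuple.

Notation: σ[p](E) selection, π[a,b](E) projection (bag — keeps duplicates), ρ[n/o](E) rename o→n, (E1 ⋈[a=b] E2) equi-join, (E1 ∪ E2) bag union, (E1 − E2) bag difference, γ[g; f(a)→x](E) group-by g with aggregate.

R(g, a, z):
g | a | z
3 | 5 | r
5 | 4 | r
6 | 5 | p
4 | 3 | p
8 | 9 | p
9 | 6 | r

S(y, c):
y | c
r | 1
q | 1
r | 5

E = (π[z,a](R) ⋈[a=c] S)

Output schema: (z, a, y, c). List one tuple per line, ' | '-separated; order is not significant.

Row counts bottom-up:
  R → 6
  π[z,a](R) → 6
  S → 3
  (π[z,a](R) ⋈[a=c] S) → 2

== RESULT ==
z | a | y | c
p | 5 | r | 5
r | 5 | r | 5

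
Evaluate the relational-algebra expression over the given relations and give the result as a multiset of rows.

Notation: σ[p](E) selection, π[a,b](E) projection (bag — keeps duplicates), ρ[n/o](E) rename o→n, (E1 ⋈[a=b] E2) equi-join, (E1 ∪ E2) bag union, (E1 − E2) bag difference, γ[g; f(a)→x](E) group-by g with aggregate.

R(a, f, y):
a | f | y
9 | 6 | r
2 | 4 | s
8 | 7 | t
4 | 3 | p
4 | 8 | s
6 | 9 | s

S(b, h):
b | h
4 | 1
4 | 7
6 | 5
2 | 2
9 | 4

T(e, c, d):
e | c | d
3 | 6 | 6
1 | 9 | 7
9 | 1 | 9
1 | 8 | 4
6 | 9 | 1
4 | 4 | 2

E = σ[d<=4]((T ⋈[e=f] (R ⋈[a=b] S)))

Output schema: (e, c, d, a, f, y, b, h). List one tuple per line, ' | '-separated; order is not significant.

Subexpression sizes:
  T → 6
  R → 6
  S → 5
  (R ⋈[a=b] S) → 7
  (T ⋈[e=f] (R ⋈[a=b] S)) → 5
  σ[d<=4]((T ⋈[e=f] (R ⋈[a=b] S))) → 2

== RESULT ==
e | c | d | a | f | y | b | h
4 | 4 | 2 | 2 | 4 | s | 2 | 2
6 | 9 | 1 | 9 | 6 | r | 9 | 4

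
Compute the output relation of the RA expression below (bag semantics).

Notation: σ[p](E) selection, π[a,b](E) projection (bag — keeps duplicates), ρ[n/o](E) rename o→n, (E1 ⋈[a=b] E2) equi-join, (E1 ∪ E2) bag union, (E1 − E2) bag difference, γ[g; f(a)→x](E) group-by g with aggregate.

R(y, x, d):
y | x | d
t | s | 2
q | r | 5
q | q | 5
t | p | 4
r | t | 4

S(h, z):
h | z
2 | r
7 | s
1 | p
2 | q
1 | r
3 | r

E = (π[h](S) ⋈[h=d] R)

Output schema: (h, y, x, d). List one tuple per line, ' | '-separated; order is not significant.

Per-node cardinality:
  S → 6
  π[h](S) → 6
  R → 5
  (π[h](S) ⋈[h=d] R) → 2

== RESULT ==
h | y | x | d
2 | t | s | 2
2 | t | s | 2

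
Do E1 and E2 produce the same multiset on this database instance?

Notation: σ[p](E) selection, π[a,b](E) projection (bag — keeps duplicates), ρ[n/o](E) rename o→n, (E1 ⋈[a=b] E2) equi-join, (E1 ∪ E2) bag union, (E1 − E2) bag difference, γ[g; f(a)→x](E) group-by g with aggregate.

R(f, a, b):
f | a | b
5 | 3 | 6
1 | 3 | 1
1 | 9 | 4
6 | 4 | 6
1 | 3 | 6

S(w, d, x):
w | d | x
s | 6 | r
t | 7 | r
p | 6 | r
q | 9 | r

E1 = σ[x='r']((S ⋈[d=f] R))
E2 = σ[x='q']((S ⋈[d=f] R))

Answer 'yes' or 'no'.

E1 row counts bottom-up:
  S → 4
  R → 5
  (S ⋈[d=f] R) → 2
  σ[x='r']((S ⋈[d=f] R)) → 2
E2 row counts bottom-up:
  S → 4
  R → 5
  (S ⋈[d=f] R) → 2
  σ[x='q']((S ⋈[d=f] R)) → 0

E1 result:
w | d | x | f | a | b
p | 6 | r | 6 | 4 | 6
s | 6 | r | 6 | 4 | 6
E2 result:
w | d | x | f | a | b
(0 rows)
Witness: ('p', 6, 'r', 6, 4, 6) appears 1× in E1 but 0× in E2.

no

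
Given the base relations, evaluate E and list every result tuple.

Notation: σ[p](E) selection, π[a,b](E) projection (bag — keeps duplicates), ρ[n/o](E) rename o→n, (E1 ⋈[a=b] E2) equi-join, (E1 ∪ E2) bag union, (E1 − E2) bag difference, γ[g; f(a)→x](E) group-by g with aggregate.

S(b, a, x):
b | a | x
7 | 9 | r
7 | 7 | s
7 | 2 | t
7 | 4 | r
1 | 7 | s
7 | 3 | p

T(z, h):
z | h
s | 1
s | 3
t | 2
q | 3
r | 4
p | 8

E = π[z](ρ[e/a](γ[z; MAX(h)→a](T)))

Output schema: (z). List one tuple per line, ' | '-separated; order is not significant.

Stepwise |·|:
  T → 6
  γ[z; MAX(h)→a](T) → 5
  ρ[e/a](γ[z; MAX(h)→a](T)) → 5
  π[z](ρ[e/a](γ[z; MAX(h)→a](T))) → 5

== RESULT ==
z
p
q
r
s
t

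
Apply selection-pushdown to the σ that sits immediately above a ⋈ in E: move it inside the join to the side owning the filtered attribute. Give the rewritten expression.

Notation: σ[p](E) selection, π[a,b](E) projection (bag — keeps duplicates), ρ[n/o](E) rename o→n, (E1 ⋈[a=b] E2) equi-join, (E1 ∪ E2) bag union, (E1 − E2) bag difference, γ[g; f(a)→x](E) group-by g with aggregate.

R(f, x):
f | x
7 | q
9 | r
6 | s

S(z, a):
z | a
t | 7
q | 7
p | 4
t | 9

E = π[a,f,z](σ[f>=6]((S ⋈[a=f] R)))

σ filters on f, owned by the right side.
E' = π[a,f,z]((S ⋈[a=f] σ[f>=6](R)))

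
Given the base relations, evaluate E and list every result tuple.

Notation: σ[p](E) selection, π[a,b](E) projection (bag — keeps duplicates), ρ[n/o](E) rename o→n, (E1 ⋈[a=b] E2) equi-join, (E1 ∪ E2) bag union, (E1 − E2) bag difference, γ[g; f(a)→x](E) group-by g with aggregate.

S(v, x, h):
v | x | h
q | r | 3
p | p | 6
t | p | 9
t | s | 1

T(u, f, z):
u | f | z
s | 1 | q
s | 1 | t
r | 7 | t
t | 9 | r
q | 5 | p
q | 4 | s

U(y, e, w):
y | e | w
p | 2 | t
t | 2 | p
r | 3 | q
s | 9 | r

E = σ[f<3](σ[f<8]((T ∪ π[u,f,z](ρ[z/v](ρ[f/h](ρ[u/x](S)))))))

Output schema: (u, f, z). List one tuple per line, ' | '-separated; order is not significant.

Row counts bottom-up:
  T → 6
  S → 4
  ρ[u/x](S) → 4
  ρ[f/h](ρ[u/x](S)) → 4
  ρ[z/v](ρ[f/h](ρ[u/x](S))) → 4
  π[u,f,z](ρ[z/v](ρ[f/h](ρ[u/x](S)))) → 4
  (T ∪ π[u,f,z](ρ[z/v](ρ[f/h](ρ[u/x](S))))) → 10
  σ[f<8]((T ∪ π[u,f,z](ρ[z/v](ρ[f/h](ρ[u/x](S)))))) → 8
  σ[f<3](σ[f<8]((T ∪ π[u,f,z](ρ[z/v](ρ[f/h](ρ[u/x](S))))))) → 3

== RESULT ==
u | f | z
s | 1 | q
s | 1 | t
s | 1 | t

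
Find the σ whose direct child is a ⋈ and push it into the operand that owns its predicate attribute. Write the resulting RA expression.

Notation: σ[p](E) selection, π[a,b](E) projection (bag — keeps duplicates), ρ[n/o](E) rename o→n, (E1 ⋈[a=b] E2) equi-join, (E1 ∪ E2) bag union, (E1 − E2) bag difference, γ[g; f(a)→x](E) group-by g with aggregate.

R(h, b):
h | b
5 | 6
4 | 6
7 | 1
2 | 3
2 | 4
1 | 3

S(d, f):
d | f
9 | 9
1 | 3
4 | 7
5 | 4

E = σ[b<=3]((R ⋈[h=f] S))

σ filters on b, owned by the left side.
E' = (σ[b<=3](R) ⋈[h=f] S)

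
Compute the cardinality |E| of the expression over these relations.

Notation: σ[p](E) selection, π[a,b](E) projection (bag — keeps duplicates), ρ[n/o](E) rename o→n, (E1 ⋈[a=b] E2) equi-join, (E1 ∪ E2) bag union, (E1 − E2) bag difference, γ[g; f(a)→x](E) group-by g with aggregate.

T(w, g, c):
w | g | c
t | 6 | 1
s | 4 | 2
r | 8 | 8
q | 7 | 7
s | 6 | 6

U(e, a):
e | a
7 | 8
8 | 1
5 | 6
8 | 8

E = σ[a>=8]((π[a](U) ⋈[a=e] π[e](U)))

Subexpression sizes:
  U → 4
  π[a](U) → 4
  U → 4
  π[e](U) → 4
  (π[a](U) ⋈[a=e] π[e](U)) → 4
  σ[a>=8]((π[a](U) ⋈[a=e] π[e](U))) → 4

|E| = 4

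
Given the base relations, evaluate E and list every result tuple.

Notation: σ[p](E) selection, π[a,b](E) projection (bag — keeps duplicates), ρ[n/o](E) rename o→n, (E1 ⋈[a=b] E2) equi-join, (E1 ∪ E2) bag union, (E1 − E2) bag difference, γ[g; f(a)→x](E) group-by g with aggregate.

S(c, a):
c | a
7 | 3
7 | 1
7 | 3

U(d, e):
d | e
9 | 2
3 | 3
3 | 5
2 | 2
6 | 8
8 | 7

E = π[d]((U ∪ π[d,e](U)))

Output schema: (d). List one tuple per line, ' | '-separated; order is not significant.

Per-node cardinality:
  U → 6
  U → 6
  π[d,e](U) → 6
  (U ∪ π[d,e](U)) → 12
  π[d]((U ∪ π[d,e](U))) → 12

== RESULT ==
d
2
2
3
3
3
3
6
6
8
8
9
9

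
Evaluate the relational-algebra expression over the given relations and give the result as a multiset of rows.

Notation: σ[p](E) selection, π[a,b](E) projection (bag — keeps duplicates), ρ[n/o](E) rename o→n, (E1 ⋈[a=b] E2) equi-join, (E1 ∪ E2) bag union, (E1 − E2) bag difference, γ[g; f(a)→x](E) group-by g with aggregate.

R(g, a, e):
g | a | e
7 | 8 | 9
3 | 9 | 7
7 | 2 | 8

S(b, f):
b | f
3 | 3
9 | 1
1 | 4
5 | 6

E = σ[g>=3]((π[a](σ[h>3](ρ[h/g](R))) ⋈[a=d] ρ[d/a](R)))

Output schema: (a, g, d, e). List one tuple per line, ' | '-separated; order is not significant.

Stepwise |·|:
  R → 3
  ρ[h/g](R) → 3
  σ[h>3](ρ[h/g](R)) → 2
  π[a](σ[h>3](ρ[h/g](R))) → 2
  R → 3
  ρ[d/a](R) → 3
  (π[a](σ[h>3](ρ[h/g](R))) ⋈[a=d] ρ[d/a](R)) → 2
  σ[g>=3]((π[a](σ[h>3](ρ[h/g](R))) ⋈[a=d] ρ[d/a](R))) → 2

== RESULT ==
a | g | d | e
2 | 7 | 2 | 8
8 | 7 | 8 | 9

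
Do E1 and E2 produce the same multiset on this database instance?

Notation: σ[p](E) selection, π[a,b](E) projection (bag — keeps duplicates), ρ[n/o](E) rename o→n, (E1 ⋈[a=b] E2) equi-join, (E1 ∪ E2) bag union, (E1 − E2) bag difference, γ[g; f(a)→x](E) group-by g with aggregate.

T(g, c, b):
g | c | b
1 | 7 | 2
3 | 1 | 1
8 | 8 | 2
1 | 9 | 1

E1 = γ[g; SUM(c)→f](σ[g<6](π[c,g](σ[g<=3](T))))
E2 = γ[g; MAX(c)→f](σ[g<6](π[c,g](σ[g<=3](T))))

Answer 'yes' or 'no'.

E1 subexpression sizes:
  T → 4
  σ[g<=3](T) → 3
  π[c,g](σ[g<=3](T)) → 3
  σ[g<6](π[c,g](σ[g<=3](T))) → 3
  γ[g; SUM(c)→f](σ[g<6](π[c,g](σ[g<=3](T)))) → 2
E2 subexpression sizes:
  T → 4
  σ[g<=3](T) → 3
  π[c,g](σ[g<=3](T)) → 3
  σ[g<6](π[c,g](σ[g<=3](T))) → 3
  γ[g; MAX(c)→f](σ[g<6](π[c,g](σ[g<=3](T)))) → 2

E1 result:
g | f
1 | 16
3 | 1
E2 result:
g | f
1 | 9
3 | 1
Witness: (1, 9) appears 0× in E1 but 1× in E2.

no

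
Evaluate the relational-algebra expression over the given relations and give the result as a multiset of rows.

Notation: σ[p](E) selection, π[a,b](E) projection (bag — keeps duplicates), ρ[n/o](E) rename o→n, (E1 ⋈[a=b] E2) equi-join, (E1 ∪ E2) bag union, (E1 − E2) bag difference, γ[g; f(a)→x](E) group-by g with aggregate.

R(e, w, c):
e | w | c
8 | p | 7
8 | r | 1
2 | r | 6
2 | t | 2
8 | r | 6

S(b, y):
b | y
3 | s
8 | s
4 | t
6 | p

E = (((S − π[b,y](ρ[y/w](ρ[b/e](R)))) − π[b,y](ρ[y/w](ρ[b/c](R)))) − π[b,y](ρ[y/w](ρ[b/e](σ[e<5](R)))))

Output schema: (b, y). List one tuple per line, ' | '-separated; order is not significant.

Row counts bottom-up:
  S → 4
  R → 5
  ρ[b/e](R) → 5
  ρ[y/w](ρ[b/e](R)) → 5
  π[b,y](ρ[y/w](ρ[b/e](R))) → 5
  (S − π[b,y](ρ[y/w](ρ[b/e](R)))) → 4
  R → 5
  ρ[b/c](R) → 5
  ρ[y/w](ρ[b/c](R)) → 5
  π[b,y](ρ[y/w](ρ[b/c](R))) → 5
  ((S − π[b,y](ρ[y/w](ρ[b/e](R)))) − π[b,y](ρ[y/w](ρ[b/c](R)))) → 4
  R → 5
  σ[e<5](R) → 2
  ρ[b/e](σ[e<5](R)) → 2
  ρ[y/w](ρ[b/e](σ[e<5](R))) → 2
  π[b,y](ρ[y/w](ρ[b/e](σ[e<5](R)))) → 2
  (((S − π[b,y](ρ[y/w](ρ[b/e](R)))) − π[b,y](ρ[y/w](ρ[b/c](R)))) − π[b,y](ρ[y/w](ρ[b/e](σ[e<5](R))))) → 4

== RESULT ==
b | y
3 | s
4 | t
6 | p
8 | s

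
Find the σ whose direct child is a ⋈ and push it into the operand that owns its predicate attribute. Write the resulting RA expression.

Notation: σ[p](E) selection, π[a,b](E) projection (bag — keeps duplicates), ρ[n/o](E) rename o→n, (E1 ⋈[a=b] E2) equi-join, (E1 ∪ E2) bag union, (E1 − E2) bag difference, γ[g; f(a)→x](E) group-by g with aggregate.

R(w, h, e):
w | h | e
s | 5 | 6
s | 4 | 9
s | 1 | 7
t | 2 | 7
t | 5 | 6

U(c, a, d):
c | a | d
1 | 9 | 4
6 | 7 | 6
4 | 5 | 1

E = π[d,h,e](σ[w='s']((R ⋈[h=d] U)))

σ filters on w, owned by the left side.
E' = π[d,h,e]((σ[w='s'](R) ⋈[h=d] U))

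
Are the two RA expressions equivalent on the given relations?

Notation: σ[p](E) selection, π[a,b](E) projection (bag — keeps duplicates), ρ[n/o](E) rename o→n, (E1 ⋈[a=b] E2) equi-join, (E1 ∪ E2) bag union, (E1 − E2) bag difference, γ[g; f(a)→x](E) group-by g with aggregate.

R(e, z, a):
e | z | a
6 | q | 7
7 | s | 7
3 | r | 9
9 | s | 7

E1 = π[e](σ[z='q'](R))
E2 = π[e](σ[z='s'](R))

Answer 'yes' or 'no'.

E1 stepwise |·|:
  R → 4
  σ[z='q'](R) → 1
  π[e](σ[z='q'](R)) → 1
E2 stepwise |·|:
  R → 4
  σ[z='s'](R) → 2
  π[e](σ[z='s'](R)) → 2

E1 result:
e
6
E2 result:
e
7
9
Witness: (6,) appears 1× in E1 but 0× in E2.

no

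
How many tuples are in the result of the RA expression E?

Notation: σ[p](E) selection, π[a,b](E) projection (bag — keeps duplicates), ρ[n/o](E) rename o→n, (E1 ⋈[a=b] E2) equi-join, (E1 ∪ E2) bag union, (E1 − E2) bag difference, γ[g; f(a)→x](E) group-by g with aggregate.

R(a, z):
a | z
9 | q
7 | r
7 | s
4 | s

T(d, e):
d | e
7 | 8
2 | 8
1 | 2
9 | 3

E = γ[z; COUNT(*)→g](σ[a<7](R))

Subexpression sizes:
  R → 4
  σ[a<7](R) → 1
  γ[z; COUNT(*)→g](σ[a<7](R)) → 1

|E| = 1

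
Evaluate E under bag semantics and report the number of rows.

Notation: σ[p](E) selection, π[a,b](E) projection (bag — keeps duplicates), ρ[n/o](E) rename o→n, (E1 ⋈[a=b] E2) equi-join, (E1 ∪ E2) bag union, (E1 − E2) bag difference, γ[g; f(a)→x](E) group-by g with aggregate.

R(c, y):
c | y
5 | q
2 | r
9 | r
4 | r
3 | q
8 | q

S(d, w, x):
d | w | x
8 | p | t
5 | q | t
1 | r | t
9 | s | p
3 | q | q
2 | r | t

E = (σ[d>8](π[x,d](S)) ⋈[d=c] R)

Stepwise |·|:
  S → 6
  π[x,d](S) → 6
  σ[d>8](π[x,d](S)) → 1
  R → 6
  (σ[d>8](π[x,d](S)) ⋈[d=c] R) → 1

|E| = 1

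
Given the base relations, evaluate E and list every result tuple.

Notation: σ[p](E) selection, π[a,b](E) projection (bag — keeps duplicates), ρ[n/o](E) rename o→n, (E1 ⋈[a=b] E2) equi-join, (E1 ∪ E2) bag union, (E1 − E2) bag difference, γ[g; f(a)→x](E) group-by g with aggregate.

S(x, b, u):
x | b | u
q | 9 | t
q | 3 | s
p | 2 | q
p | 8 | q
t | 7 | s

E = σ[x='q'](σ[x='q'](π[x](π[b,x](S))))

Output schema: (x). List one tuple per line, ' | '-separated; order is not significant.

Stepwise |·|:
  S → 5
  π[b,x](S) → 5
  π[x](π[b,x](S)) → 5
  σ[x='q'](π[x](π[b,x](S))) → 2
  σ[x='q'](σ[x='q'](π[x](π[b,x](S)))) → 2

== RESULT ==
x
q
q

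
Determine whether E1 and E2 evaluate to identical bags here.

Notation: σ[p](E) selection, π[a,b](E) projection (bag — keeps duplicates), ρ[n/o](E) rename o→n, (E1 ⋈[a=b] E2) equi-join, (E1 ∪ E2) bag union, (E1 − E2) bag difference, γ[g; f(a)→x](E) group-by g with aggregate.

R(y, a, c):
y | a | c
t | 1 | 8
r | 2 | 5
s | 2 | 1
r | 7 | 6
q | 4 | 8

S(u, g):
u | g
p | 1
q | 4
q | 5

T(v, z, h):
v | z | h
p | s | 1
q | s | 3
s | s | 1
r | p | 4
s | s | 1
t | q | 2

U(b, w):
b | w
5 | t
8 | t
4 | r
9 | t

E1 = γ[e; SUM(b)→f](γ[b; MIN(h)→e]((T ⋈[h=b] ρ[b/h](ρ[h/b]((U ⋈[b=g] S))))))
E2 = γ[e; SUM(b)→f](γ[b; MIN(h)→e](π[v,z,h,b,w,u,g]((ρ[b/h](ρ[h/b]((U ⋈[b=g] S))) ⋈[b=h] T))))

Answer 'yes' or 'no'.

E1 row counts bottom-up:
  T → 6
  U → 4
  S → 3
  (U ⋈[b=g] S) → 2
  ρ[h/b]((U ⋈[b=g] S)) → 2
  ρ[b/h](ρ[h/b]((U ⋈[b=g] S))) → 2
  (T ⋈[h=b] ρ[b/h](ρ[h/b]((U ⋈[b=g] S)))) → 1
  γ[b; MIN(h)→e]((T ⋈[h=b] ρ[b/h](ρ[h/b]((U ⋈[b=g] S))))) → 1
  γ[e; SUM(b)→f](γ[b; MIN(h)→e]((T ⋈[h=b] ρ[b/h](ρ[h/b]((U ⋈[b=g] S)))))) → 1
E2 row counts bottom-up:
  U → 4
  S → 3
  (U ⋈[b=g] S) → 2
  ρ[h/b]((U ⋈[b=g] S)) → 2
  ρ[b/h](ρ[h/b]((U ⋈[b=g] S))) → 2
  T → 6
  (ρ[b/h](ρ[h/b]((U ⋈[b=g] S))) ⋈[b=h] T) → 1
  π[v,z,h,b,w,u,g]((ρ[b/h](ρ[h/b]((U ⋈[b=g] S))) ⋈[b=h] T)) → 1
  γ[b; MIN(h)→e](π[v,z,h,b,w,u,g]((ρ[b/h](ρ[h/b]((U ⋈[b=g] S))) ⋈[b=h] T))) → 1
  γ[e; SUM(b)→f](γ[b; MIN(h)→e](π[v,z,h,b,w,u,g]((ρ[b/h](ρ[h/b]((U ⋈[b=g] S))) ⋈[b=h] T)))) → 1

E1 and E2 produce the same multiset:
e | f
4 | 4

yes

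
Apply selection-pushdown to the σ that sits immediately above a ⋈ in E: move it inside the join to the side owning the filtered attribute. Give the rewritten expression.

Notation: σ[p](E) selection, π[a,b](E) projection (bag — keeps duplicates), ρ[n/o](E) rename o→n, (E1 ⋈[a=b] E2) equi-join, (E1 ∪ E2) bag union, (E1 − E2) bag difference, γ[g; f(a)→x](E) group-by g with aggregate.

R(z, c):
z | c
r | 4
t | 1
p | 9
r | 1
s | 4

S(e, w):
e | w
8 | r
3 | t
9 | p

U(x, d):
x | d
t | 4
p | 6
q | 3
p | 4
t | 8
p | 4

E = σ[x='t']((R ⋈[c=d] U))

σ filters on x, owned by the right side.
E' = (R ⋈[c=d] σ[x='t'](U))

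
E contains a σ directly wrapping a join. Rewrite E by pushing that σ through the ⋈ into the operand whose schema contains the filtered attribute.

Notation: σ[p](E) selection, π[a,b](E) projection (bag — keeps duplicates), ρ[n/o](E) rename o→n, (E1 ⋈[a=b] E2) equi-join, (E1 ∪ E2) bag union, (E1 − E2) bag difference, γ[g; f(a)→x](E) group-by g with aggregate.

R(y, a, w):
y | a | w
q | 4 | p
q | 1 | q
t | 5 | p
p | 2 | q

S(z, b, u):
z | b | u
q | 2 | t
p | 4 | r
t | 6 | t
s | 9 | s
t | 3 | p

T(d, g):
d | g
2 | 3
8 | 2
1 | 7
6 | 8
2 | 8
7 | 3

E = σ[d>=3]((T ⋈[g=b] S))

σ filters on d, owned by the left side.
E' = (σ[d>=3](T) ⋈[g=b] S)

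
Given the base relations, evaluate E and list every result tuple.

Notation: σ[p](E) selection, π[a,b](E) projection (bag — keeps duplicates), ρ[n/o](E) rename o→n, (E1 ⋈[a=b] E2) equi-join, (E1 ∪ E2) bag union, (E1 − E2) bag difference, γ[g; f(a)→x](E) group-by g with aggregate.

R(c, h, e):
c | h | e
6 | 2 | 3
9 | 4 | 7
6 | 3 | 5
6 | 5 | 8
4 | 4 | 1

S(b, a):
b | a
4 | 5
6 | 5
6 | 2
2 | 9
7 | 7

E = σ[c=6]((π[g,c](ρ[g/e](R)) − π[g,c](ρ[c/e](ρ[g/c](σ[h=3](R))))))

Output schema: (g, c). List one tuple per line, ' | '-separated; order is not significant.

Subexpression sizes:
  R → 5
  ρ[g/e](R) → 5
  π[g,c](ρ[g/e](R)) → 5
  R → 5
  σ[h=3](R) → 1
  ρ[g/c](σ[h=3](R)) → 1
  ρ[c/e](ρ[g/c](σ[h=3](R))) → 1
  π[g,c](ρ[c/e](ρ[g/c](σ[h=3](R)))) → 1
  (π[g,c](ρ[g/e](R)) − π[g,c](ρ[c/e](ρ[g/c](σ[h=3](R))))) → 5
  σ[c=6]((π[g,c](ρ[g/e](R)) − π[g,c](ρ[c/e](ρ[g/c](σ[h=3](R)))))) → 3

== RESULT ==
g | c
3 | 6
5 | 6
8 | 6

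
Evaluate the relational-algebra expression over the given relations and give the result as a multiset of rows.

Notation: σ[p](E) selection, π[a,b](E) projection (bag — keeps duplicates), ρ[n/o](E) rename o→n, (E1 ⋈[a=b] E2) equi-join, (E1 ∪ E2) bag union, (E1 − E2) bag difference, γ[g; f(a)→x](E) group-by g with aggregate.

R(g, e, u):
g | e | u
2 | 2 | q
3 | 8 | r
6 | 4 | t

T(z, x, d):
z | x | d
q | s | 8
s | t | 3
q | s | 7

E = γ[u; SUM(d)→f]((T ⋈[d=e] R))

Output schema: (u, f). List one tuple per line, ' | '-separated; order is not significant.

Stepwise |·|:
  T → 3
  R → 3
  (T ⋈[d=e] R) → 1
  γ[u; SUM(d)→f]((T ⋈[d=e] R)) → 1

== RESULT ==
u | f
r | 8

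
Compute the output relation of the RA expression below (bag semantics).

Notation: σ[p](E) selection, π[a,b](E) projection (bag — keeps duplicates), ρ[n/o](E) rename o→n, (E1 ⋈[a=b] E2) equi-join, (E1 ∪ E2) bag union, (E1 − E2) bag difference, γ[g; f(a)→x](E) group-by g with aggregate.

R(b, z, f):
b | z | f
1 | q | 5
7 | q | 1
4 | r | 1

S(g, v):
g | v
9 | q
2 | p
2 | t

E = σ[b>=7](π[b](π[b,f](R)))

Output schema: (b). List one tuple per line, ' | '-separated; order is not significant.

Row counts bottom-up:
  R → 3
  π[b,f](R) → 3
  π[b](π[b,f](R)) → 3
  σ[b>=7](π[b](π[b,f](R))) → 1

== RESULT ==
b
7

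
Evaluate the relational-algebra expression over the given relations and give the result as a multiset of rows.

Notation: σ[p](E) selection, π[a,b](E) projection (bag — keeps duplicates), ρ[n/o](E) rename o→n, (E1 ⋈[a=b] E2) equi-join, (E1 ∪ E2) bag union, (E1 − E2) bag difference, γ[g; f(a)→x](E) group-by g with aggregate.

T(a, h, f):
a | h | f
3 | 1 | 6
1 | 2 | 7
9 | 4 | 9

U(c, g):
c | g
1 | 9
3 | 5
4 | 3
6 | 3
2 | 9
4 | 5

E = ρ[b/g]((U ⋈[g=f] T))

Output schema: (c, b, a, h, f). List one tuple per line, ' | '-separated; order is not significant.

Per-node cardinality:
  U → 6
  T → 3
  (U ⋈[g=f] T) → 2
  ρ[b/g]((U ⋈[g=f] T)) → 2

== RESULT ==
c | b | a | h | f
1 | 9 | 9 | 4 | 9
2 | 9 | 9 | 4 | 9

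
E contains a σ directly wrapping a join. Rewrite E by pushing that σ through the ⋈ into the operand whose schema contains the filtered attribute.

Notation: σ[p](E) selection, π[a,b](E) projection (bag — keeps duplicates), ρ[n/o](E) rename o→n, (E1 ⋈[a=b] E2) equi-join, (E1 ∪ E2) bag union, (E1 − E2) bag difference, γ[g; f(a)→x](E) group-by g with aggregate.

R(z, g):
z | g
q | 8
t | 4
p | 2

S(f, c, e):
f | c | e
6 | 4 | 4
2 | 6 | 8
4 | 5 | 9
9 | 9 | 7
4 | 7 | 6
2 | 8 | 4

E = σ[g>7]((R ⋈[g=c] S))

σ filters on g, owned by the left side.
E' = (σ[g>7](R) ⋈[g=c] S)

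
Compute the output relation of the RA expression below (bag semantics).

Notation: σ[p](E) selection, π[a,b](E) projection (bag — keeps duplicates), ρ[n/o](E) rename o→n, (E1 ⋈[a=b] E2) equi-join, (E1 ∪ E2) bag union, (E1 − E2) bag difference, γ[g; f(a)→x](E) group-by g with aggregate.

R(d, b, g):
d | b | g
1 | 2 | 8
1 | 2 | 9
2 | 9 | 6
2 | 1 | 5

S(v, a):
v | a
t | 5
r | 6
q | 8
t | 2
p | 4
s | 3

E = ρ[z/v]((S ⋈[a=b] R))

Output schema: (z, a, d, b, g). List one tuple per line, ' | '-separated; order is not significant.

Subexpression sizes:
  S → 6
  R → 4
  (S ⋈[a=b] R) → 2
  ρ[z/v]((S ⋈[a=b] R)) → 2

== RESULT ==
z | a | d | b | g
t | 2 | 1 | 2 | 8
t | 2 | 1 | 2 | 9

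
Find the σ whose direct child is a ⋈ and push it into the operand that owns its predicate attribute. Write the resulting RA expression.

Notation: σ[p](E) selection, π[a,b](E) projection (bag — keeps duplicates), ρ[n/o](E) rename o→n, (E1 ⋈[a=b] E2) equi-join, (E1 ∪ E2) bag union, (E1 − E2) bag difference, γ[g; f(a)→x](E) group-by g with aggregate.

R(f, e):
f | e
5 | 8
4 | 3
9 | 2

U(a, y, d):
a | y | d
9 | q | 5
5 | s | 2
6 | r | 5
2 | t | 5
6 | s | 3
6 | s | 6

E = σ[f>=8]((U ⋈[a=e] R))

σ filters on f, owned by the right side.
E' = (U ⋈[a=e] σ[f>=8](R))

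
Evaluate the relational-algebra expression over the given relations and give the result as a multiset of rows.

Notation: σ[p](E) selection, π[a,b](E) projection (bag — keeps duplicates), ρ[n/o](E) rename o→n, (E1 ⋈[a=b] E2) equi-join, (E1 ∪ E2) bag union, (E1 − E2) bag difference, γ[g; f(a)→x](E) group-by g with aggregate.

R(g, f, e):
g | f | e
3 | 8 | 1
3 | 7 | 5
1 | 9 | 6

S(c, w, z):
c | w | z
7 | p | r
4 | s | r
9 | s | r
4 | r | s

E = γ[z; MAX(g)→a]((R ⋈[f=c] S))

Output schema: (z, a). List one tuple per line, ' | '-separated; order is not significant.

Row counts bottom-up:
  R → 3
  S → 4
  (R ⋈[f=c] S) → 2
  γ[z; MAX(g)→a]((R ⋈[f=c] S)) → 1

== RESULT ==
z | a
r | 3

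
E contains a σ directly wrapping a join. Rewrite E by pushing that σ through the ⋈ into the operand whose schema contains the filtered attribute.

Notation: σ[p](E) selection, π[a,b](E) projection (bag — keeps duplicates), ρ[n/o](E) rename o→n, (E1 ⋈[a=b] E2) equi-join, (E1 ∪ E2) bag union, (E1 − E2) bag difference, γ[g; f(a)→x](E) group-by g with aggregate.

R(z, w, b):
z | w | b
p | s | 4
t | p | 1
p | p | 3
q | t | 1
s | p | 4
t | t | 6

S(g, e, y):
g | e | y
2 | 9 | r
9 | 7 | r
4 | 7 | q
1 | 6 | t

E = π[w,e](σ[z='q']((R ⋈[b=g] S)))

σ filters on z, owned by the left side.
E' = π[w,e]((σ[z='q'](R) ⋈[b=g] S))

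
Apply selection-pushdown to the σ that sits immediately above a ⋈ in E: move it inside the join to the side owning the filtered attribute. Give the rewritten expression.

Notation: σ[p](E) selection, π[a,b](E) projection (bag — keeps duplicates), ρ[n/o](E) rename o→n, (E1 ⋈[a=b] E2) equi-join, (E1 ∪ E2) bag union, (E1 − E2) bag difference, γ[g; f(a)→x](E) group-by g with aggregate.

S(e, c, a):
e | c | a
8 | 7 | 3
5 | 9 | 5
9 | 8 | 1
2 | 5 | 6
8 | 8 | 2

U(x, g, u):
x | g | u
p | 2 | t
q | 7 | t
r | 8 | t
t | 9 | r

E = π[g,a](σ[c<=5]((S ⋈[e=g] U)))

σ filters on c, owned by the left side.
E' = π[g,a]((σ[c<=5](S) ⋈[e=g] U))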